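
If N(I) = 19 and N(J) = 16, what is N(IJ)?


N(IJ) = N(I) * N(J)
= 19 * 16
= 304

304


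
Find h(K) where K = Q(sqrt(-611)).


K = Q(sqrt(-611)). d mod 4 = 1, so D = disc(K) = d = -611
h(K) equals the number of primitive reduced positive-definite forms (a, b, c) = a*x^2 + b*x*y + c*y^2 with b^2 - 4ac = D,
where reduced means |b| <= a <= c, with b >= 0 whenever |b| = a or a = c, and primitive means gcd(a, b, c) = 1.
Reduced forces 3a^2 <= |D| = 611, so 1 <= a <= 14; b must have the parity of D, and c = (b^2 - D)/(4a) must be an integer >= a.
Enumerate a = 1..14, b in [-a, a]:
  a=1: (1, 1, 153)  [1]
  a=2: none
  a=3: (3, -1, 51), (3, 1, 51)  [2]
  a=4: none
  a=5: (5, -3, 31), (5, 3, 31)  [2]
  a=6..8: none
  a=9: (9, -1, 17), (9, 1, 17)  [2]
  a=10: none
  a=11: (11, -7, 15), (11, 7, 15)  [2]
  a=12: none
  a=13: (13, 13, 15)  [1]
  a=14: none
Total reduced forms: 1 + 2 + 2 + 2 + 2 + 1 = 10
h = 10

10


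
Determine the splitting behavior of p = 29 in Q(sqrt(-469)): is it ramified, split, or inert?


K = Q(sqrt(-469)). Since d mod 4 = 3, disc(K) = -1876.
Check p | disc: -1876 mod 29 = 9.
p does not divide disc. Compute Legendre symbol (d/p):
24^((29-1)/2) mod 29 = 1
(d/p) = 1, so p splits: (p) = P*P' with e=1, f=1, g=2.
Therefore p is split.

split


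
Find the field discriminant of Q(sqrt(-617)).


For K = Q(sqrt(d)) with d squarefree: disc(K) = d if d = 1 mod 4, and disc(K) = 4d if d = 2 or 3 mod 4.
Here d = -617, and d mod 4 = 3.
d = 3 mod 4, not 1 (O_K = Z[sqrt(d)]), so disc(K) = 4d = 4 * (-617) = -2468

-2468


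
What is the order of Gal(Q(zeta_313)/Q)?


|Gal(Q(zeta_313)/Q)| = phi(313)
= 312

312


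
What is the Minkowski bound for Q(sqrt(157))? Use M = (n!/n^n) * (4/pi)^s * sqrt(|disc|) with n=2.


d = 157, d mod 4 = 1, so disc(K) = d = 157; |disc(K)| = 157
Real quadratic field, so n = 2, s = r2 = 0, r1 = 2
M = (n!/n^n) * (4/pi)^s * sqrt(|disc(K)|) = (2!/2^2) * (4/pi)^0 * sqrt(157)
= 0.5 * 1.000000 * 12.529964
= 6.2650

6.2650


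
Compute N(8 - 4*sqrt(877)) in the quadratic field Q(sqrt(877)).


N(a + b*sqrt(d)) = a^2 - d*b^2
= (8)^2 - (877)*(-4)^2
= 64 - 14032
= -13968

-13968


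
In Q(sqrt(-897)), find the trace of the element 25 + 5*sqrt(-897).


Tr(a + b*sqrt(d)) = (a + b*sqrt(d)) + (a - b*sqrt(d)) = 2a
= 2 * (25)
= 50

50


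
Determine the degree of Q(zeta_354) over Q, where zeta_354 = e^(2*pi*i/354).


The degree equals Euler's totient phi(354).
354 = 2 * 3 * 59
phi(354) = 116

116


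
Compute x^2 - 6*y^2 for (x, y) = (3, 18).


x^2 - d*y^2
= 3^2 - 6*18^2
= 9 - 1944
= -1935

-1935


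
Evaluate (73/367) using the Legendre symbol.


p = 367 is prime, so compute (73/367) with the reciprocity algorithm (Jacobi-symbol steps: pull out 2s via (2/n), flip via reciprocity, reduce):
  reciprocity: (73/367) -> +(367/73)
  reduce: (2/73)
  pull out 2: (2/73) = +1  (since 73 mod 8 = 1)
  (1/73) = 1
Product of signs = 1
(73/367) = 1

1


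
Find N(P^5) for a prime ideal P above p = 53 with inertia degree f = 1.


N(P^a) = p^(a*f)
= 53^(5*1)
= 53^5
= 418195493

418195493


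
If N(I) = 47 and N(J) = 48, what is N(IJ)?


N(IJ) = N(I) * N(J)
= 47 * 48
= 2256

2256


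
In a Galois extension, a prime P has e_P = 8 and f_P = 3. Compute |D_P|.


|D_P| = e * f
= 8 * 3
= 24

24


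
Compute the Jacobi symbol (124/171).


Compute (124/171) via quadratic reciprocity:
  pull out 2: (2/171) = -1  (since 171 mod 8 = 3)
  pull out 2: (2/171) = -1  (since 171 mod 8 = 3)
  reciprocity: (31/171) -> -(171/31)
  reduce: (16/31)
  pull out 2: (2/31) = +1  (since 31 mod 8 = 7)
  pull out 2: (2/31) = +1  (since 31 mod 8 = 7)
  pull out 2: (2/31) = +1  (since 31 mod 8 = 7)
  pull out 2: (2/31) = +1  (since 31 mod 8 = 7)
  (1/31) = 1
Product of signs = -1

-1


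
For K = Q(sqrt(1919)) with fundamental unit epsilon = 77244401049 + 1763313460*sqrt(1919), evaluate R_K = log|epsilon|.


epsilon = 77244401049 + 1763313460*sqrt(1919)
= 1.5449e+11
R = ln(1.5449e+11)
= 25.7634

25.7634


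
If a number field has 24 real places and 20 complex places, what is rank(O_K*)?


By Dirichlet's unit theorem:
rank = r1 + r2 - 1
= 24 + 20 - 1
= 43

43


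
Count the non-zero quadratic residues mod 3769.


For prime p, the number of non-zero quadratic residues is (p-1)/2.
= (3769-1)/2
= 1884

1884


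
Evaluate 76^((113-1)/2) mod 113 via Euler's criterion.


p = 113 is prime and the exponent is (p-1)/2 = 56, so by Euler's criterion 76^56 = (76/113) = +1 or -1 mod 113.
Compute by square-and-multiply:
  56 = 32 + 16 + 8 (binary 111000)
  Repeated squaring mod 113: 76^1 = 76, 76^2 = 13, 76^4 = 56, 76^8 = 85, 76^16 = 106, 76^32 = 49
  76^56 = 76^32 * 76^16 * 76^8 = 49 * 106 * 85 mod 113
    49 * 106 = 5194 = 109 mod 113
    109 * 85 = 9265 = 112 mod 113
  76^56 = 112 mod 113
Result 112 = p - 1 = -1 mod 113: 76 is a quadratic non-residue mod 113. As a residue in [0, p-1] the value is 112.
76^56 mod 113 = 112

112


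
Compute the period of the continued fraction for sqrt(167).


Run the CF algorithm for sqrt(167).
a_0 = floor(sqrt(167)) = 12; set m_0=0, q_0=1.
Recurrence: m' = q*a - m,  q' = (d - m'^2)/q,  a' = floor((a_0 + m')/q').
  step 1: m=12, q=23, a=1
  step 2: m=11, q=2, a=11
  step 3: m=11, q=23, a=1
  step 4: m=12, q=1, a=24
a_4 = 2*a_0 = 24, so the period closes here.
sqrt(167) = [12; 1, 11, 1, 24]
Period length = 4

4


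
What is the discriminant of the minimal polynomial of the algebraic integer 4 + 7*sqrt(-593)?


The element 4 + 7*sqrt(-593) has minimal polynomial:
x^2 - 8*x + 29073
Discriminant = (-8)^2 - 4*(29073)
= 64 - 116292
= -116228

-116228


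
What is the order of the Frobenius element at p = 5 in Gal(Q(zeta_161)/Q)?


The Frobenius at p in Gal(Q(zeta_n)/Q) = (Z/nZ)* is the class of p, so its order is ord_161(5), the smallest k >= 1 with 5^k = 1 mod 161.
n = 161 = 7 * 23, phi(161) = 132; the order divides phi(n).
Divisors of 132: 1, 2, 3, 4, 6, 11, 12, 22, 33, 44, 66, 132
Repeated squaring mod 161: 5^1 = 5, 5^2 = 25, 5^4 = 142, 5^8 = 39, 5^16 = 72, 5^32 = 32, 5^64 = 58, 5^128 = 144
Test divisors in increasing order:
  k=1: 5^1 = 5 mod 161
  k=2: 5^2 = 25 mod 161
  k=3: 5^3 = 25 * 5 = 125 mod 161
  k=4: 5^4 = 142 mod 161
  k=6: 5^6 = 142 * 25 = 8 mod 161
  k=11: 5^11 = 39 * 25 * 5 = 45 mod 161
  k=12: 5^12 = 39 * 142 = 64 mod 161
  k=22: 5^22 = 72 * 142 * 25 = 93 mod 161
  k=33: 5^33 = 32 * 5 = 160 mod 161
  k=44: 5^44 = 32 * 39 * 142 = 116 mod 161
  k=66: 5^66 = 58 * 25 = 1 mod 161  <- first divisor giving 1
Order = 66

66


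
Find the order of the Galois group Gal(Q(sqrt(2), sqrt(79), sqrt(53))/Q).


The 3 square roots of distinct primes are multiplicatively independent over Q,
so [K:Q] = 2^3 and Gal(K/Q) is isomorphic to (Z/2Z)^3.
|Gal| = 2^3 = 8

8


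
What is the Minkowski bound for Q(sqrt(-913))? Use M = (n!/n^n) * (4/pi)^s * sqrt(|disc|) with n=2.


d = -913, d mod 4 = 3, so disc(K) = 4d = -3652; |disc(K)| = 3652
Imaginary quadratic field, so n = 2, s = r2 = 1, r1 = 0
M = (n!/n^n) * (4/pi)^s * sqrt(|disc(K)|) = (2!/2^2) * (4/pi)^1 * sqrt(3652)
= 0.5 * 1.273240 * 60.431780
= 38.4721

38.4721


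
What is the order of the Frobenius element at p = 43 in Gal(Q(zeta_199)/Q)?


The Frobenius at p in Gal(Q(zeta_n)/Q) = (Z/nZ)* is the class of p, so its order is ord_199(43), the smallest k >= 1 with 43^k = 1 mod 199.
n = 199 = 199, phi(199) = 198; the order divides phi(n).
Divisors of 198: 1, 2, 3, 6, 9, 11, 18, 22, 33, 66, 99, 198
Repeated squaring mod 199: 43^1 = 43, 43^2 = 58, 43^4 = 180, 43^8 = 162, 43^16 = 175, 43^32 = 178, 43^64 = 43, 43^128 = 58
Test divisors in increasing order:
  k=1: 43^1 = 43 mod 199
  k=2: 43^2 = 58 mod 199
  k=3: 43^3 = 58 * 43 = 106 mod 199
  k=6: 43^6 = 180 * 58 = 92 mod 199
  k=9: 43^9 = 162 * 43 = 1 mod 199  <- first divisor giving 1
Order = 9

9


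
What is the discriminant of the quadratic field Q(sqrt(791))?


For K = Q(sqrt(d)) with d squarefree: disc(K) = d if d = 1 mod 4, and disc(K) = 4d if d = 2 or 3 mod 4.
Here d = 791, and d mod 4 = 3.
d = 3 mod 4, not 1 (O_K = Z[sqrt(d)]), so disc(K) = 4d = 4 * (791) = 3164

3164


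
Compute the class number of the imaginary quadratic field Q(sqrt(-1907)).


K = Q(sqrt(-1907)). d mod 4 = 1, so D = disc(K) = d = -1907
h(K) equals the number of primitive reduced positive-definite forms (a, b, c) = a*x^2 + b*x*y + c*y^2 with b^2 - 4ac = D,
where reduced means |b| <= a <= c, with b >= 0 whenever |b| = a or a = c, and primitive means gcd(a, b, c) = 1.
Reduced forces 3a^2 <= |D| = 1907, so 1 <= a <= 25; b must have the parity of D, and c = (b^2 - D)/(4a) must be an integer >= a.
Enumerate a = 1..25, b in [-a, a]:
  a=1: (1, 1, 477)  [1]
  a=2: none
  a=3: (3, -1, 159), (3, 1, 159)  [2]
  a=4..6: none
  a=7: (7, -5, 69), (7, 5, 69)  [2]
  a=8: none
  a=9: (9, -1, 53), (9, 1, 53)  [2]
  a=10..12: none
  a=13: (13, -11, 39), (13, 11, 39)  [2]
  a=14..20: none
  a=21: (21, -19, 27), (21, -5, 23), (21, 5, 23), (21, 19, 27)  [4]
  a=22..25: none
Total reduced forms: 1 + 2 + 2 + 2 + 2 + 4 = 13
h = 13

13


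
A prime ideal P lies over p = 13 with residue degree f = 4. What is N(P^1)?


N(P^a) = p^(a*f)
= 13^(1*4)
= 13^4
= 28561

28561


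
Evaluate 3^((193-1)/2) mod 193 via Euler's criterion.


p = 193 is prime and the exponent is (p-1)/2 = 96, so by Euler's criterion 3^96 = (3/193) = +1 or -1 mod 193.
Compute by square-and-multiply:
  96 = 64 + 32 (binary 1100000)
  Repeated squaring mod 193: 3^1 = 3, 3^2 = 9, 3^4 = 81, 3^8 = 192, 3^16 = 1, 3^32 = 1, 3^64 = 1
  3^96 = 3^64 * 3^32 = 1 * 1 mod 193
    1 * 1 = 1 = 1 mod 193
  3^96 = 1 mod 193
Result 1: 3 is a quadratic residue mod 193.
3^96 mod 193 = 1

1


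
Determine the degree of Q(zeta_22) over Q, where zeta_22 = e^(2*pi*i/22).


The degree equals Euler's totient phi(22).
22 = 2 * 11
phi(22) = 10

10


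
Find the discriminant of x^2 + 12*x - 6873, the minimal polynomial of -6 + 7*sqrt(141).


The element -6 + 7*sqrt(141) has minimal polynomial:
x^2 + 12*x - 6873
Discriminant = (12)^2 - 4*(-6873)
= 144 + 27492
= 27636

27636


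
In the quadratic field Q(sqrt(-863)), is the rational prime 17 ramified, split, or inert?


K = Q(sqrt(-863)). Since d mod 4 = 1, disc(K) = -863.
Check p | disc: -863 mod 17 = 4.
p does not divide disc. Compute Legendre symbol (d/p):
4^((17-1)/2) mod 17 = 1
(d/p) = 1, so p splits: (p) = P*P' with e=1, f=1, g=2.
Therefore p is split.

split


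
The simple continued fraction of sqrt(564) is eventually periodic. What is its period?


Run the CF algorithm for sqrt(564).
a_0 = floor(sqrt(564)) = 23; set m_0=0, q_0=1.
Recurrence: m' = q*a - m,  q' = (d - m'^2)/q,  a' = floor((a_0 + m')/q').
  step 1: m=23, q=35, a=1
  step 2: m=12, q=12, a=2
  step 3: m=12, q=35, a=1
  step 4: m=23, q=1, a=46
a_4 = 2*a_0 = 46, so the period closes here.
sqrt(564) = [23; 1, 2, 1, 46]
Period length = 4

4


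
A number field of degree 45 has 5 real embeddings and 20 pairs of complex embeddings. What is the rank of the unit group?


By Dirichlet's unit theorem:
rank = r1 + r2 - 1
= 5 + 20 - 1
= 24

24


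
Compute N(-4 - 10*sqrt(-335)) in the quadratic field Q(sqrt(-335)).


N(a + b*sqrt(d)) = a^2 - d*b^2
= (-4)^2 - (-335)*(-10)^2
= 16 + 33500
= 33516

33516


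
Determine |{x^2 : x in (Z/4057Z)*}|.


For prime p, the number of non-zero quadratic residues is (p-1)/2.
= (4057-1)/2
= 2028

2028


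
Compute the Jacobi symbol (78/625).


Compute (78/625) via quadratic reciprocity:
  pull out 2: (2/625) = +1  (since 625 mod 8 = 1)
  reciprocity: (39/625) -> +(625/39)
  reduce: (1/39)
  (1/39) = 1
Product of signs = 1

1


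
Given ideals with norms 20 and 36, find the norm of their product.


N(IJ) = N(I) * N(J)
= 20 * 36
= 720

720


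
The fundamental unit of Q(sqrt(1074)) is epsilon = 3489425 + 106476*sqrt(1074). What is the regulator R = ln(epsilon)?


epsilon = 3489425 + 106476*sqrt(1074)
= 6.9788e+06
R = ln(6.9788e+06)
= 15.7584

15.7584


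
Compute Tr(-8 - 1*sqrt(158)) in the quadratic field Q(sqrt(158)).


Tr(a + b*sqrt(d)) = (a + b*sqrt(d)) + (a - b*sqrt(d)) = 2a
= 2 * (-8)
= -16

-16


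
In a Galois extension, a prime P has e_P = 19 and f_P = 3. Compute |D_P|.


|D_P| = e * f
= 19 * 3
= 57

57


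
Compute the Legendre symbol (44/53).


p = 53 is prime, so compute (44/53) with the reciprocity algorithm (Jacobi-symbol steps: pull out 2s via (2/n), flip via reciprocity, reduce):
  pull out 2: (2/53) = -1  (since 53 mod 8 = 5)
  pull out 2: (2/53) = -1  (since 53 mod 8 = 5)
  reciprocity: (11/53) -> +(53/11)
  reduce: (9/11)
  reciprocity: (9/11) -> +(11/9)
  reduce: (2/9)
  pull out 2: (2/9) = +1  (since 9 mod 8 = 1)
  (1/9) = 1
Product of signs = 1
(44/53) = 1

1


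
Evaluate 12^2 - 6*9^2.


x^2 - d*y^2
= 12^2 - 6*9^2
= 144 - 486
= -342

-342


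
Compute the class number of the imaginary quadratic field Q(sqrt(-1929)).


K = Q(sqrt(-1929)). d mod 4 = 3, so D = disc(K) = 4d = -7716
h(K) equals the number of primitive reduced positive-definite forms (a, b, c) = a*x^2 + b*x*y + c*y^2 with b^2 - 4ac = D,
where reduced means |b| <= a <= c, with b >= 0 whenever |b| = a or a = c, and primitive means gcd(a, b, c) = 1.
Reduced forces 3a^2 <= |D| = 7716, so 1 <= a <= 50; b must have the parity of D, and c = (b^2 - D)/(4a) must be an integer >= a.
Enumerate a = 1..50, b in [-a, a]:
  a=1: (1, 0, 1929)  [1]
  a=2: (2, 2, 965)  [1]
  a=3: (3, 0, 643)  [1]
  a=4: none
  a=5: (5, -2, 386), (5, 2, 386)  [2]
  a=6: (6, 6, 323)  [1]
  a=7..9: none
  a=10: (10, -2, 193), (10, 2, 193)  [2]
  a=11..14: none
  a=15: (15, -12, 131), (15, 12, 131)  [2]
  a=16: none
  a=17: (17, -6, 114), (17, 6, 114)  [2]
  a=18: none
  a=19: (19, -6, 102), (19, 6, 102)  [2]
  a=20..22: none
  a=23: (23, -14, 86), (23, 14, 86)  [2]
  a=24: none
  a=25: (25, -22, 82), (25, 22, 82)  [2]
  a=26..29: none
  a=30: (30, -18, 67), (30, 18, 67)  [2]
  a=31..33: none
  a=34: (34, -6, 57), (34, 6, 57)  [2]
  a=35..37: none
  a=38: (38, -6, 51), (38, 6, 51)  [2]
  a=39..40: none
  a=41: (41, -22, 50), (41, 22, 50)  [2]
  a=42: none
  a=43: (43, -14, 46), (43, 14, 46)  [2]
  a=44..50: none
Total reduced forms: 1 + 1 + 1 + 2 + 1 + 2 + 2 + 2 + 2 + 2 + 2 + 2 + 2 + 2 + 2 + 2 = 28
h = 28

28


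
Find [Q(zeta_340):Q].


The degree equals Euler's totient phi(340).
340 = 2^2 * 5 * 17
phi(340) = 128

128


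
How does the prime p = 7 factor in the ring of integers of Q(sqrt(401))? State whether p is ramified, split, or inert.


K = Q(sqrt(401)). Since d mod 4 = 1, disc(K) = 401.
Check p | disc: 401 mod 7 = 2.
p does not divide disc. Compute Legendre symbol (d/p):
2^((7-1)/2) mod 7 = 1
(d/p) = 1, so p splits: (p) = P*P' with e=1, f=1, g=2.
Therefore p is split.

split


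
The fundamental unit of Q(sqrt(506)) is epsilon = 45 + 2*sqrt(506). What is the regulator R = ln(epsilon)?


epsilon = 45 + 2*sqrt(506)
= 89.9889
R = ln(89.9889)
= 4.4997

4.4997


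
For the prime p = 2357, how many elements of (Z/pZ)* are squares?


For prime p, the number of non-zero quadratic residues is (p-1)/2.
= (2357-1)/2
= 1178

1178


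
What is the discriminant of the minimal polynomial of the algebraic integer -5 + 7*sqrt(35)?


The element -5 + 7*sqrt(35) has minimal polynomial:
x^2 + 10*x - 1690
Discriminant = (10)^2 - 4*(-1690)
= 100 + 6760
= 6860

6860


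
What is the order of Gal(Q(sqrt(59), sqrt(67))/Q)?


The 2 square roots of distinct primes are multiplicatively independent over Q,
so [K:Q] = 2^2 and Gal(K/Q) is isomorphic to (Z/2Z)^2.
|Gal| = 2^2 = 4

4


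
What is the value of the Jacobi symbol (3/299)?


Compute (3/299) via quadratic reciprocity:
  reciprocity: (3/299) -> -(299/3)
  reduce: (2/3)
  pull out 2: (2/3) = -1  (since 3 mod 8 = 3)
  (1/3) = 1
Product of signs = 1

1


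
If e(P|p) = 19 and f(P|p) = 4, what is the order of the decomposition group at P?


|D_P| = e * f
= 19 * 4
= 76

76


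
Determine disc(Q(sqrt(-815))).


For K = Q(sqrt(d)) with d squarefree: disc(K) = d if d = 1 mod 4, and disc(K) = 4d if d = 2 or 3 mod 4.
Here d = -815, and d mod 4 = 1.
d = 1 mod 4 (O_K = Z[(1+sqrt(d))/2]), so disc(K) = d = -815

-815


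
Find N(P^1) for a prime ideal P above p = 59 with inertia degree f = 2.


N(P^a) = p^(a*f)
= 59^(1*2)
= 59^2
= 3481

3481


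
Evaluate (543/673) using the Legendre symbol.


p = 673 is prime, so compute (543/673) with the reciprocity algorithm (Jacobi-symbol steps: pull out 2s via (2/n), flip via reciprocity, reduce):
  reciprocity: (543/673) -> +(673/543)
  reduce: (130/543)
  pull out 2: (2/543) = +1  (since 543 mod 8 = 7)
  reciprocity: (65/543) -> +(543/65)
  reduce: (23/65)
  reciprocity: (23/65) -> +(65/23)
  reduce: (19/23)
  reciprocity: (19/23) -> -(23/19)
  reduce: (4/19)
  pull out 2: (2/19) = -1  (since 19 mod 8 = 3)
  pull out 2: (2/19) = -1  (since 19 mod 8 = 3)
  (1/19) = 1
Product of signs = -1
(543/673) = -1

-1


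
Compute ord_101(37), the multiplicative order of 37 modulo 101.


We want ord_101(37), the smallest k >= 1 with 37^k = 1 mod 101.
n = 101 = 101, phi(101) = 100; the order divides phi(n).
Divisors of 100: 1, 2, 4, 5, 10, 20, 25, 50, 100
Repeated squaring mod 101: 37^1 = 37, 37^2 = 56, 37^4 = 5, 37^8 = 25, 37^16 = 19, 37^32 = 58, 37^64 = 31
Test divisors in increasing order:
  k=1: 37^1 = 37 mod 101
  k=2: 37^2 = 56 mod 101
  k=4: 37^4 = 5 mod 101
  k=5: 37^5 = 5 * 37 = 84 mod 101
  k=10: 37^10 = 25 * 56 = 87 mod 101
  k=20: 37^20 = 19 * 5 = 95 mod 101
  k=25: 37^25 = 19 * 25 * 37 = 1 mod 101  <- first divisor giving 1
Order = 25

25


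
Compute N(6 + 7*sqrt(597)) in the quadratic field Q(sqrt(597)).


N(a + b*sqrt(d)) = a^2 - d*b^2
= (6)^2 - (597)*(7)^2
= 36 - 29253
= -29217

-29217


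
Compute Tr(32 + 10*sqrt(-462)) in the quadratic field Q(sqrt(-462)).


Tr(a + b*sqrt(d)) = (a + b*sqrt(d)) + (a - b*sqrt(d)) = 2a
= 2 * (32)
= 64

64


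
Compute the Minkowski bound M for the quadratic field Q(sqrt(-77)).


d = -77, d mod 4 = 3, so disc(K) = 4d = -308; |disc(K)| = 308
Imaginary quadratic field, so n = 2, s = r2 = 1, r1 = 0
M = (n!/n^n) * (4/pi)^s * sqrt(|disc(K)|) = (2!/2^2) * (4/pi)^1 * sqrt(308)
= 0.5 * 1.273240 * 17.549929
= 11.1726

11.1726


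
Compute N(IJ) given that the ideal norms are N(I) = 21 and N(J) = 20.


N(IJ) = N(I) * N(J)
= 21 * 20
= 420

420


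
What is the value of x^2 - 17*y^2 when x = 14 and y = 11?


x^2 - d*y^2
= 14^2 - 17*11^2
= 196 - 2057
= -1861

-1861


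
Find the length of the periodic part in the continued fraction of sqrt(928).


Run the CF algorithm for sqrt(928).
a_0 = floor(sqrt(928)) = 30; set m_0=0, q_0=1.
Recurrence: m' = q*a - m,  q' = (d - m'^2)/q,  a' = floor((a_0 + m')/q').
  step 1: m=30, q=28, a=2
  step 2: m=26, q=9, a=6
  step 3: m=28, q=16, a=3
  step 4: m=20, q=33, a=1
  step 5: m=13, q=23, a=1
  step 6: m=10, q=36, a=1
  step 7: m=26, q=7, a=8
  step 8: m=30, q=4, a=15
  step 9: m=30, q=7, a=8
  step 10: m=26, q=36, a=1
  step 11: m=10, q=23, a=1
  step 12: m=13, q=33, a=1
  step 13: m=20, q=16, a=3
  step 14: m=28, q=9, a=6
  step 15: m=26, q=28, a=2
  step 16: m=30, q=1, a=60
a_16 = 2*a_0 = 60, so the period closes here.
sqrt(928) = [30; 2, 6, 3, 1, 1, 1, 8, 15, 8, 1, 1, 1, 3, 6, 2, 60]
Period length = 16

16


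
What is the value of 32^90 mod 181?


p = 181 is prime and the exponent is (p-1)/2 = 90, so by Euler's criterion 32^90 = (32/181) = +1 or -1 mod 181.
Compute by square-and-multiply:
  90 = 64 + 16 + 8 + 2 (binary 1011010)
  Repeated squaring mod 181: 32^1 = 32, 32^2 = 119, 32^4 = 43, 32^8 = 39, 32^16 = 73, 32^32 = 80, 32^64 = 65
  32^90 = 32^64 * 32^16 * 32^8 * 32^2 = 65 * 73 * 39 * 119 mod 181
    65 * 73 = 4745 = 39 mod 181
    39 * 39 = 1521 = 73 mod 181
    73 * 119 = 8687 = 180 mod 181
  32^90 = 180 mod 181
Result 180 = p - 1 = -1 mod 181: 32 is a quadratic non-residue mod 181. As a residue in [0, p-1] the value is 180.
32^90 mod 181 = 180

180


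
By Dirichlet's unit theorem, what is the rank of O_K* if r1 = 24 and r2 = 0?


By Dirichlet's unit theorem:
rank = r1 + r2 - 1
= 24 + 0 - 1
= 23

23


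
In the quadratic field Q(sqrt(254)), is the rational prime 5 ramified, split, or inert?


K = Q(sqrt(254)). Since d mod 4 = 2, disc(K) = 1016.
Check p | disc: 1016 mod 5 = 1.
p does not divide disc. Compute Legendre symbol (d/p):
4^((5-1)/2) mod 5 = 1
(d/p) = 1, so p splits: (p) = P*P' with e=1, f=1, g=2.
Therefore p is split.

split


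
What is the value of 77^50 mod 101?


p = 101 is prime and the exponent is (p-1)/2 = 50, so by Euler's criterion 77^50 = (77/101) = +1 or -1 mod 101.
Compute by square-and-multiply:
  50 = 32 + 16 + 2 (binary 110010)
  Repeated squaring mod 101: 77^1 = 77, 77^2 = 71, 77^4 = 92, 77^8 = 81, 77^16 = 97, 77^32 = 16
  77^50 = 77^32 * 77^16 * 77^2 = 16 * 97 * 71 mod 101
    16 * 97 = 1552 = 37 mod 101
    37 * 71 = 2627 = 1 mod 101
  77^50 = 1 mod 101
Result 1: 77 is a quadratic residue mod 101.
77^50 mod 101 = 1

1


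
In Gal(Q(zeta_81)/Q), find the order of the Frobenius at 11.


The Frobenius at p in Gal(Q(zeta_n)/Q) = (Z/nZ)* is the class of p, so its order is ord_81(11), the smallest k >= 1 with 11^k = 1 mod 81.
n = 81 = 3^4, phi(81) = 54; the order divides phi(n).
Divisors of 54: 1, 2, 3, 6, 9, 18, 27, 54
Repeated squaring mod 81: 11^1 = 11, 11^2 = 40, 11^4 = 61, 11^8 = 76, 11^16 = 25, 11^32 = 58
Test divisors in increasing order:
  k=1: 11^1 = 11 mod 81
  k=2: 11^2 = 40 mod 81
  k=3: 11^3 = 40 * 11 = 35 mod 81
  k=6: 11^6 = 61 * 40 = 10 mod 81
  k=9: 11^9 = 76 * 11 = 26 mod 81
  k=18: 11^18 = 25 * 40 = 28 mod 81
  k=27: 11^27 = 25 * 76 * 40 * 11 = 80 mod 81
  k=54: 11^54 = 58 * 25 * 61 * 40 = 1 mod 81  <- first divisor giving 1
Order = 54

54


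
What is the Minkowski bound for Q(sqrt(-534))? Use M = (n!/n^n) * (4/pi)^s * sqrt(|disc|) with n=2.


d = -534, d mod 4 = 2, so disc(K) = 4d = -2136; |disc(K)| = 2136
Imaginary quadratic field, so n = 2, s = r2 = 1, r1 = 0
M = (n!/n^n) * (4/pi)^s * sqrt(|disc(K)|) = (2!/2^2) * (4/pi)^1 * sqrt(2136)
= 0.5 * 1.273240 * 46.216880
= 29.4226

29.4226


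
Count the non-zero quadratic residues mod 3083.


For prime p, the number of non-zero quadratic residues is (p-1)/2.
= (3083-1)/2
= 1541

1541


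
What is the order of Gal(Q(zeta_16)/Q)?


|Gal(Q(zeta_16)/Q)| = phi(16)
= 8

8


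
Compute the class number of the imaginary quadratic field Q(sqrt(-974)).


K = Q(sqrt(-974)). d mod 4 = 2, so D = disc(K) = 4d = -3896
h(K) equals the number of primitive reduced positive-definite forms (a, b, c) = a*x^2 + b*x*y + c*y^2 with b^2 - 4ac = D,
where reduced means |b| <= a <= c, with b >= 0 whenever |b| = a or a = c, and primitive means gcd(a, b, c) = 1.
Reduced forces 3a^2 <= |D| = 3896, so 1 <= a <= 36; b must have the parity of D, and c = (b^2 - D)/(4a) must be an integer >= a.
Enumerate a = 1..36, b in [-a, a]:
  a=1: (1, 0, 974)  [1]
  a=2: (2, 0, 487)  [1]
  a=3: (3, -2, 325), (3, 2, 325)  [2]
  a=4: none
  a=5: (5, -2, 195), (5, 2, 195)  [2]
  a=6: (6, -4, 163), (6, 4, 163)  [2]
  a=7..8: none
  a=9: (9, -8, 110), (9, 8, 110)  [2]
  a=10: (10, -8, 99), (10, 8, 99)  [2]
  a=11: (11, -8, 90), (11, 8, 90)  [2]
  a=12: none
  a=13: (13, -2, 75), (13, 2, 75)  [2]
  a=14: none
  a=15: (15, -8, 66), (15, -2, 65), (15, 2, 65), (15, 8, 66)  [4]
  a=16..17: none
  a=18: (18, -8, 55), (18, 8, 55)  [2]
  a=19..21: none
  a=22: (22, -8, 45), (22, 8, 45)  [2]
  a=23..24: none
  a=25: (25, -2, 39), (25, 2, 39)  [2]
  a=26: (26, -24, 43), (26, 24, 43)  [2]
  a=27: (27, -10, 37), (27, 10, 37)  [2]
  a=28..29: none
  a=30: (30, -28, 39), (30, -8, 33), (30, 8, 33), (30, 28, 39)  [4]
  a=31: (31, -14, 33), (31, 14, 33)  [2]
  a=32..36: none
Total reduced forms: 1 + 1 + 2 + 2 + 2 + 2 + 2 + 2 + 2 + 4 + 2 + 2 + 2 + 2 + 2 + 4 + 2 = 36
h = 36

36


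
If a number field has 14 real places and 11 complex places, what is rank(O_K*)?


By Dirichlet's unit theorem:
rank = r1 + r2 - 1
= 14 + 11 - 1
= 24

24


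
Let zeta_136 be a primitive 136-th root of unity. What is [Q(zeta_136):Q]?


The degree equals Euler's totient phi(136).
136 = 2^3 * 17
phi(136) = 64

64


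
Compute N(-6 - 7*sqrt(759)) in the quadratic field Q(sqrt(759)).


N(a + b*sqrt(d)) = a^2 - d*b^2
= (-6)^2 - (759)*(-7)^2
= 36 - 37191
= -37155

-37155


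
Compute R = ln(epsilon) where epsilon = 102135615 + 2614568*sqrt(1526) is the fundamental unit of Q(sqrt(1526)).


epsilon = 102135615 + 2614568*sqrt(1526)
= 2.0427e+08
R = ln(2.0427e+08)
= 19.1350

19.1350


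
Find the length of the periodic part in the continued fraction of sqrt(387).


Run the CF algorithm for sqrt(387).
a_0 = floor(sqrt(387)) = 19; set m_0=0, q_0=1.
Recurrence: m' = q*a - m,  q' = (d - m'^2)/q,  a' = floor((a_0 + m')/q').
  step 1: m=19, q=26, a=1
  step 2: m=7, q=13, a=2
  step 3: m=19, q=2, a=19
  step 4: m=19, q=13, a=2
  step 5: m=7, q=26, a=1
  step 6: m=19, q=1, a=38
a_6 = 2*a_0 = 38, so the period closes here.
sqrt(387) = [19; 1, 2, 19, 2, 1, 38]
Period length = 6

6


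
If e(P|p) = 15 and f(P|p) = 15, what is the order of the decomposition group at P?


|D_P| = e * f
= 15 * 15
= 225

225


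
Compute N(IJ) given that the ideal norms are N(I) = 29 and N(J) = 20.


N(IJ) = N(I) * N(J)
= 29 * 20
= 580

580


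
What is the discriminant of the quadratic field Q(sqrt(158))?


For K = Q(sqrt(d)) with d squarefree: disc(K) = d if d = 1 mod 4, and disc(K) = 4d if d = 2 or 3 mod 4.
Here d = 158, and d mod 4 = 2.
d = 2 mod 4, not 1 (O_K = Z[sqrt(d)]), so disc(K) = 4d = 4 * (158) = 632

632


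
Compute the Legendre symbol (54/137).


p = 137 is prime, so compute (54/137) with the reciprocity algorithm (Jacobi-symbol steps: pull out 2s via (2/n), flip via reciprocity, reduce):
  pull out 2: (2/137) = +1  (since 137 mod 8 = 1)
  reciprocity: (27/137) -> +(137/27)
  reduce: (2/27)
  pull out 2: (2/27) = -1  (since 27 mod 8 = 3)
  (1/27) = 1
Product of signs = -1
(54/137) = -1

-1


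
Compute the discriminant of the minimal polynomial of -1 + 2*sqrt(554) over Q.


The element -1 + 2*sqrt(554) has minimal polynomial:
x^2 + 2*x - 2215
Discriminant = (2)^2 - 4*(-2215)
= 4 + 8860
= 8864

8864


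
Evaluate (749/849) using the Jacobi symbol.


Compute (749/849) via quadratic reciprocity:
  reciprocity: (749/849) -> +(849/749)
  reduce: (100/749)
  pull out 2: (2/749) = -1  (since 749 mod 8 = 5)
  pull out 2: (2/749) = -1  (since 749 mod 8 = 5)
  reciprocity: (25/749) -> +(749/25)
  reduce: (24/25)
  pull out 2: (2/25) = +1  (since 25 mod 8 = 1)
  pull out 2: (2/25) = +1  (since 25 mod 8 = 1)
  pull out 2: (2/25) = +1  (since 25 mod 8 = 1)
  reciprocity: (3/25) -> +(25/3)
  reduce: (1/3)
  (1/3) = 1
Product of signs = 1

1


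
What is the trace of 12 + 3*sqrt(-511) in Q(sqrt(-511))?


Tr(a + b*sqrt(d)) = (a + b*sqrt(d)) + (a - b*sqrt(d)) = 2a
= 2 * (12)
= 24

24


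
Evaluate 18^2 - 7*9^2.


x^2 - d*y^2
= 18^2 - 7*9^2
= 324 - 567
= -243

-243


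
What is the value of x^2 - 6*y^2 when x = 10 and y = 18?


x^2 - d*y^2
= 10^2 - 6*18^2
= 100 - 1944
= -1844

-1844


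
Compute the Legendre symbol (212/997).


p = 997 is prime, so compute (212/997) with the reciprocity algorithm (Jacobi-symbol steps: pull out 2s via (2/n), flip via reciprocity, reduce):
  pull out 2: (2/997) = -1  (since 997 mod 8 = 5)
  pull out 2: (2/997) = -1  (since 997 mod 8 = 5)
  reciprocity: (53/997) -> +(997/53)
  reduce: (43/53)
  reciprocity: (43/53) -> +(53/43)
  reduce: (10/43)
  pull out 2: (2/43) = -1  (since 43 mod 8 = 3)
  reciprocity: (5/43) -> +(43/5)
  reduce: (3/5)
  reciprocity: (3/5) -> +(5/3)
  reduce: (2/3)
  pull out 2: (2/3) = -1  (since 3 mod 8 = 3)
  (1/3) = 1
Product of signs = 1
(212/997) = 1

1


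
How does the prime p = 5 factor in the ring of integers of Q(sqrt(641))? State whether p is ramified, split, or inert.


K = Q(sqrt(641)). Since d mod 4 = 1, disc(K) = 641.
Check p | disc: 641 mod 5 = 1.
p does not divide disc. Compute Legendre symbol (d/p):
1^((5-1)/2) mod 5 = 1
(d/p) = 1, so p splits: (p) = P*P' with e=1, f=1, g=2.
Therefore p is split.

split


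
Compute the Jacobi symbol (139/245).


Compute (139/245) via quadratic reciprocity:
  reciprocity: (139/245) -> +(245/139)
  reduce: (106/139)
  pull out 2: (2/139) = -1  (since 139 mod 8 = 3)
  reciprocity: (53/139) -> +(139/53)
  reduce: (33/53)
  reciprocity: (33/53) -> +(53/33)
  reduce: (20/33)
  pull out 2: (2/33) = +1  (since 33 mod 8 = 1)
  pull out 2: (2/33) = +1  (since 33 mod 8 = 1)
  reciprocity: (5/33) -> +(33/5)
  reduce: (3/5)
  reciprocity: (3/5) -> +(5/3)
  reduce: (2/3)
  pull out 2: (2/3) = -1  (since 3 mod 8 = 3)
  (1/3) = 1
Product of signs = 1

1


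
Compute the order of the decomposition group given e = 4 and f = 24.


|D_P| = e * f
= 4 * 24
= 96

96


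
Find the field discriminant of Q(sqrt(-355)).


For K = Q(sqrt(d)) with d squarefree: disc(K) = d if d = 1 mod 4, and disc(K) = 4d if d = 2 or 3 mod 4.
Here d = -355, and d mod 4 = 1.
d = 1 mod 4 (O_K = Z[(1+sqrt(d))/2]), so disc(K) = d = -355

-355


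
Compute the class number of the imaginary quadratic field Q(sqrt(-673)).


K = Q(sqrt(-673)). d mod 4 = 3, so D = disc(K) = 4d = -2692
h(K) equals the number of primitive reduced positive-definite forms (a, b, c) = a*x^2 + b*x*y + c*y^2 with b^2 - 4ac = D,
where reduced means |b| <= a <= c, with b >= 0 whenever |b| = a or a = c, and primitive means gcd(a, b, c) = 1.
Reduced forces 3a^2 <= |D| = 2692, so 1 <= a <= 29; b must have the parity of D, and c = (b^2 - D)/(4a) must be an integer >= a.
Enumerate a = 1..29, b in [-a, a]:
  a=1: (1, 0, 673)  [1]
  a=2: (2, 2, 337)  [1]
  a=3..10: none
  a=11: (11, -6, 62), (11, 6, 62)  [2]
  a=12: none
  a=13: (13, -8, 53), (13, 8, 53)  [2]
  a=14..18: none
  a=19: (19, -14, 38), (19, 14, 38)  [2]
  a=20..21: none
  a=22: (22, -6, 31), (22, 6, 31)  [2]
  a=23..25: none
  a=26: (26, -18, 29), (26, 18, 29)  [2]
  a=27..29: none
Total reduced forms: 1 + 1 + 2 + 2 + 2 + 2 + 2 = 12
h = 12

12


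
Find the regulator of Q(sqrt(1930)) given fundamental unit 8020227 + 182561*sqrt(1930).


epsilon = 8020227 + 182561*sqrt(1930)
= 1.6040e+07
R = ln(1.6040e+07)
= 16.5906

16.5906


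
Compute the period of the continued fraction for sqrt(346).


Run the CF algorithm for sqrt(346).
a_0 = floor(sqrt(346)) = 18; set m_0=0, q_0=1.
Recurrence: m' = q*a - m,  q' = (d - m'^2)/q,  a' = floor((a_0 + m')/q').
  step 1: m=18, q=22, a=1
  step 2: m=4, q=15, a=1
  step 3: m=11, q=15, a=1
  step 4: m=4, q=22, a=1
  step 5: m=18, q=1, a=36
a_5 = 2*a_0 = 36, so the period closes here.
sqrt(346) = [18; 1, 1, 1, 1, 36]
Period length = 5

5


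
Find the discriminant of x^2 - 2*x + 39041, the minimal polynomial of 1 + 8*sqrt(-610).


The element 1 + 8*sqrt(-610) has minimal polynomial:
x^2 - 2*x + 39041
Discriminant = (-2)^2 - 4*(39041)
= 4 - 156164
= -156160

-156160


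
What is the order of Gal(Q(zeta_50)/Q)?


|Gal(Q(zeta_50)/Q)| = phi(50)
= 20

20


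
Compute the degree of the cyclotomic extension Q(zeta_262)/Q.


The degree equals Euler's totient phi(262).
262 = 2 * 131
phi(262) = 130

130


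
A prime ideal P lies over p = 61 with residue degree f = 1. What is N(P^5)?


N(P^a) = p^(a*f)
= 61^(5*1)
= 61^5
= 844596301

844596301


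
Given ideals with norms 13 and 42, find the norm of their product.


N(IJ) = N(I) * N(J)
= 13 * 42
= 546

546


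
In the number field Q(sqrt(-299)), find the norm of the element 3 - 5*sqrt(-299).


N(a + b*sqrt(d)) = a^2 - d*b^2
= (3)^2 - (-299)*(-5)^2
= 9 + 7475
= 7484

7484


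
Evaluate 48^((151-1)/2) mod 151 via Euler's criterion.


p = 151 is prime and the exponent is (p-1)/2 = 75, so by Euler's criterion 48^75 = (48/151) = +1 or -1 mod 151.
Compute by square-and-multiply:
  75 = 64 + 8 + 2 + 1 (binary 1001011)
  Repeated squaring mod 151: 48^1 = 48, 48^2 = 39, 48^4 = 11, 48^8 = 121, 48^16 = 145, 48^32 = 36, 48^64 = 88
  48^75 = 48^64 * 48^8 * 48^2 * 48^1 = 88 * 121 * 39 * 48 mod 151
    88 * 121 = 10648 = 78 mod 151
    78 * 39 = 3042 = 22 mod 151
    22 * 48 = 1056 = 150 mod 151
  48^75 = 150 mod 151
Result 150 = p - 1 = -1 mod 151: 48 is a quadratic non-residue mod 151. As a residue in [0, p-1] the value is 150.
48^75 mod 151 = 150

150


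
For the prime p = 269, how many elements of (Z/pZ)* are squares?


For prime p, the number of non-zero quadratic residues is (p-1)/2.
= (269-1)/2
= 134

134


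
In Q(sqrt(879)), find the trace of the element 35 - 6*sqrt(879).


Tr(a + b*sqrt(d)) = (a + b*sqrt(d)) + (a - b*sqrt(d)) = 2a
= 2 * (35)
= 70

70


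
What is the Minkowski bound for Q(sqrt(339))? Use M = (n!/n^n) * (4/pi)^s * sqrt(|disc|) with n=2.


d = 339, d mod 4 = 3, so disc(K) = 4d = 1356; |disc(K)| = 1356
Real quadratic field, so n = 2, s = r2 = 0, r1 = 2
M = (n!/n^n) * (4/pi)^s * sqrt(|disc(K)|) = (2!/2^2) * (4/pi)^0 * sqrt(1356)
= 0.5 * 1.000000 * 36.823905
= 18.4120

18.4120


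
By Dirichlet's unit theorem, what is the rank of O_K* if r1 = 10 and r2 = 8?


By Dirichlet's unit theorem:
rank = r1 + r2 - 1
= 10 + 8 - 1
= 17

17


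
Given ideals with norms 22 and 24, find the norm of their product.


N(IJ) = N(I) * N(J)
= 22 * 24
= 528

528


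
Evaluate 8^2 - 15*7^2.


x^2 - d*y^2
= 8^2 - 15*7^2
= 64 - 735
= -671

-671


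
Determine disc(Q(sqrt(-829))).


For K = Q(sqrt(d)) with d squarefree: disc(K) = d if d = 1 mod 4, and disc(K) = 4d if d = 2 or 3 mod 4.
Here d = -829, and d mod 4 = 3.
d = 3 mod 4, not 1 (O_K = Z[sqrt(d)]), so disc(K) = 4d = 4 * (-829) = -3316

-3316


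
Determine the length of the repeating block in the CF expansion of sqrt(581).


Run the CF algorithm for sqrt(581).
a_0 = floor(sqrt(581)) = 24; set m_0=0, q_0=1.
Recurrence: m' = q*a - m,  q' = (d - m'^2)/q,  a' = floor((a_0 + m')/q').
  step 1: m=24, q=5, a=9
  step 2: m=21, q=28, a=1
  step 3: m=7, q=19, a=1
  step 4: m=12, q=23, a=1
  step 5: m=11, q=20, a=1
  step 6: m=9, q=25, a=1
  step 7: m=16, q=13, a=3
  step 8: m=23, q=4, a=11
  step 9: m=21, q=35, a=1
  step 10: m=14, q=11, a=3
  step 11: m=19, q=20, a=2
  step 12: m=21, q=7, a=6
  step 13: m=21, q=20, a=2
  step 14: m=19, q=11, a=3
  step 15: m=14, q=35, a=1
  step 16: m=21, q=4, a=11
  step 17: m=23, q=13, a=3
  step 18: m=16, q=25, a=1
  step 19: m=9, q=20, a=1
  step 20: m=11, q=23, a=1
  step 21: m=12, q=19, a=1
  step 22: m=7, q=28, a=1
  step 23: m=21, q=5, a=9
  step 24: m=24, q=1, a=48
a_24 = 2*a_0 = 48, so the period closes here.
sqrt(581) = [24; 9, 1, 1, 1, 1, 1, 3, 11, 1, 3, 2, 6, 2, 3, 1, 11, 3, 1, 1, 1, 1, 1, 9, 48]
Period length = 24

24


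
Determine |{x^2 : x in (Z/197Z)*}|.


For prime p, the number of non-zero quadratic residues is (p-1)/2.
= (197-1)/2
= 98

98


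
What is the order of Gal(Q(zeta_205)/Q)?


|Gal(Q(zeta_205)/Q)| = phi(205)
= 160

160


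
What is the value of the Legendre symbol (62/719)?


p = 719 is prime, so compute (62/719) with the reciprocity algorithm (Jacobi-symbol steps: pull out 2s via (2/n), flip via reciprocity, reduce):
  pull out 2: (2/719) = +1  (since 719 mod 8 = 7)
  reciprocity: (31/719) -> -(719/31)
  reduce: (6/31)
  pull out 2: (2/31) = +1  (since 31 mod 8 = 7)
  reciprocity: (3/31) -> -(31/3)
  reduce: (1/3)
  (1/3) = 1
Product of signs = 1
(62/719) = 1

1


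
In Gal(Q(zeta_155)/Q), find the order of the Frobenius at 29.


The Frobenius at p in Gal(Q(zeta_n)/Q) = (Z/nZ)* is the class of p, so its order is ord_155(29), the smallest k >= 1 with 29^k = 1 mod 155.
n = 155 = 5 * 31, phi(155) = 120; the order divides phi(n).
Divisors of 120: 1, 2, 3, 4, 5, 6, 8, 10, 12, 15, 20, 24, 30, 40, 60, 120
Repeated squaring mod 155: 29^1 = 29, 29^2 = 66, 29^4 = 16, 29^8 = 101, 29^16 = 126, 29^32 = 66, 29^64 = 16
Test divisors in increasing order:
  k=1: 29^1 = 29 mod 155
  k=2: 29^2 = 66 mod 155
  k=3: 29^3 = 66 * 29 = 54 mod 155
  k=4: 29^4 = 16 mod 155
  k=5: 29^5 = 16 * 29 = 154 mod 155
  k=6: 29^6 = 16 * 66 = 126 mod 155
  k=8: 29^8 = 101 mod 155
  k=10: 29^10 = 101 * 66 = 1 mod 155  <- first divisor giving 1
Order = 10

10


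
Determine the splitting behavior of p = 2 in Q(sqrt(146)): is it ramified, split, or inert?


K = Q(sqrt(146)). Since d mod 4 = 2, disc(K) = 584.
Check p | disc: 584 mod 2 = 0.
p divides disc, so p ramifies: (p) = P^2 with e=2, f=1, g=1.
Therefore p is ramified.

ramified


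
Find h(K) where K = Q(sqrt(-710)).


K = Q(sqrt(-710)). d mod 4 = 2, so D = disc(K) = 4d = -2840
h(K) equals the number of primitive reduced positive-definite forms (a, b, c) = a*x^2 + b*x*y + c*y^2 with b^2 - 4ac = D,
where reduced means |b| <= a <= c, with b >= 0 whenever |b| = a or a = c, and primitive means gcd(a, b, c) = 1.
Reduced forces 3a^2 <= |D| = 2840, so 1 <= a <= 30; b must have the parity of D, and c = (b^2 - D)/(4a) must be an integer >= a.
Enumerate a = 1..30, b in [-a, a]:
  a=1: (1, 0, 710)  [1]
  a=2: (2, 0, 355)  [1]
  a=3: (3, -2, 237), (3, 2, 237)  [2]
  a=4: none
  a=5: (5, 0, 142)  [1]
  a=6: (6, -4, 119), (6, 4, 119)  [2]
  a=7: (7, -4, 102), (7, 4, 102)  [2]
  a=8: none
  a=9: (9, -2, 79), (9, 2, 79)  [2]
  a=10: (10, 0, 71)  [1]
  a=11: (11, -8, 66), (11, 8, 66)  [2]
  a=12..13: none
  a=14: (14, -4, 51), (14, 4, 51)  [2]
  a=15: (15, -10, 49), (15, 10, 49)  [2]
  a=16: none
  a=17: (17, -4, 42), (17, 4, 42)  [2]
  a=18: (18, -16, 43), (18, 16, 43)  [2]
  a=19..20: none
  a=21: (21, -10, 35), (21, -4, 34), (21, 4, 34), (21, 10, 35)  [4]
  a=22: (22, -8, 33), (22, 8, 33)  [2]
  a=23: (23, -14, 33), (23, 14, 33)  [2]
  a=24..26: none
  a=27: (27, -20, 30), (27, 20, 30)  [2]
  a=28..30: none
Total reduced forms: 1 + 1 + 2 + 1 + 2 + 2 + 2 + 1 + 2 + 2 + 2 + 2 + 2 + 4 + 2 + 2 + 2 = 32
h = 32

32


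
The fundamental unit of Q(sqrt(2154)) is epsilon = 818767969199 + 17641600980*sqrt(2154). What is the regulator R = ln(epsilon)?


epsilon = 818767969199 + 17641600980*sqrt(2154)
= 1.6375e+12
R = ln(1.6375e+12)
= 28.1242

28.1242


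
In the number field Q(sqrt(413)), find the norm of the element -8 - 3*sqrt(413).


N(a + b*sqrt(d)) = a^2 - d*b^2
= (-8)^2 - (413)*(-3)^2
= 64 - 3717
= -3653

-3653


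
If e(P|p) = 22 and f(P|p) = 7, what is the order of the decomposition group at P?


|D_P| = e * f
= 22 * 7
= 154

154


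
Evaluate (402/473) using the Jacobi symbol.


Compute (402/473) via quadratic reciprocity:
  pull out 2: (2/473) = +1  (since 473 mod 8 = 1)
  reciprocity: (201/473) -> +(473/201)
  reduce: (71/201)
  reciprocity: (71/201) -> +(201/71)
  reduce: (59/71)
  reciprocity: (59/71) -> -(71/59)
  reduce: (12/59)
  pull out 2: (2/59) = -1  (since 59 mod 8 = 3)
  pull out 2: (2/59) = -1  (since 59 mod 8 = 3)
  reciprocity: (3/59) -> -(59/3)
  reduce: (2/3)
  pull out 2: (2/3) = -1  (since 3 mod 8 = 3)
  (1/3) = 1
Product of signs = -1

-1


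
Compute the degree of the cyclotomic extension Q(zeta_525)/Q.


The degree equals Euler's totient phi(525).
525 = 3 * 5^2 * 7
phi(525) = 240

240


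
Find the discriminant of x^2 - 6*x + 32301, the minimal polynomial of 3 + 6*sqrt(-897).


The element 3 + 6*sqrt(-897) has minimal polynomial:
x^2 - 6*x + 32301
Discriminant = (-6)^2 - 4*(32301)
= 36 - 129204
= -129168

-129168


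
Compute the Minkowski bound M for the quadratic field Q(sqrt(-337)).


d = -337, d mod 4 = 3, so disc(K) = 4d = -1348; |disc(K)| = 1348
Imaginary quadratic field, so n = 2, s = r2 = 1, r1 = 0
M = (n!/n^n) * (4/pi)^s * sqrt(|disc(K)|) = (2!/2^2) * (4/pi)^1 * sqrt(1348)
= 0.5 * 1.273240 * 36.715120
= 23.3736

23.3736


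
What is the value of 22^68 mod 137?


p = 137 is prime and the exponent is (p-1)/2 = 68, so by Euler's criterion 22^68 = (22/137) = +1 or -1 mod 137.
Compute by square-and-multiply:
  68 = 64 + 4 (binary 1000100)
  Repeated squaring mod 137: 22^1 = 22, 22^2 = 73, 22^4 = 123, 22^8 = 59, 22^16 = 56, 22^32 = 122, 22^64 = 88
  22^68 = 22^64 * 22^4 = 88 * 123 mod 137
    88 * 123 = 10824 = 1 mod 137
  22^68 = 1 mod 137
Result 1: 22 is a quadratic residue mod 137.
22^68 mod 137 = 1

1


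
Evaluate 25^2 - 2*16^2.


x^2 - d*y^2
= 25^2 - 2*16^2
= 625 - 512
= 113

113
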